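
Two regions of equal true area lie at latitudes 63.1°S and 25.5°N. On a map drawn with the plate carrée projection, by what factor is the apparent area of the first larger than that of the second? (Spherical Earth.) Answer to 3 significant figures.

1.99

Plate carrée maps x = Rλ, y = Rφ. The meridian scale is h = 1 and the parallel scale is k = 1/cos φ = sec φ.
Areal scale at 63.1°: h·k = 1.000 × 2.210 = 2.210.
Areal scale at 25.5°: h·k = 1.000 × 1.108 = 1.108.
Ratio = 2.210/1.108 ≈ 1.99.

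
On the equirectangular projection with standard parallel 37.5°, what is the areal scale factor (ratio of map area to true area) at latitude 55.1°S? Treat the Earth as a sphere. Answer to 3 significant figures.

The equidistant cylindrical projection with φ₀ = 37.5° has h = 1 (meridians true) and k = cos φ₀ / cos φ along parallels.
Areal scale = h·k = 1 × cos φ₀ / cos φ; at 55.1°, h = 1.000, k = 1.387, so h·k = 1.387.

1.39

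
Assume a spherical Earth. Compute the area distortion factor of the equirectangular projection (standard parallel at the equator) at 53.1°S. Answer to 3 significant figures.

1.67

Plate carrée maps x = Rλ, y = Rφ. The meridian scale is h = 1 and the parallel scale is k = 1/cos φ = sec φ.
Areal scale = h·k = 1 × sec φ; at 53.1°, h = 1.000, k = 1.666, so h·k = 1.666.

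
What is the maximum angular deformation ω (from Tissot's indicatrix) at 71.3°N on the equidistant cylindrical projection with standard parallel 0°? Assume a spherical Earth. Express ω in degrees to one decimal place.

In the plate carrée (x = Rλ, y = Rφ), meridians are true-scale (h = 1) and parallels are stretched by k = sec φ.
At 71.3°: h = 1.000, k = 3.119; principal scales a = 3.119, b = 1.000.
sin(ω/2) = (a − b)/(a + b) = 2.119/4.119 = 0.5144, so ω = 2 arcsin(0.5144) ≈ 61.9°.

61.9°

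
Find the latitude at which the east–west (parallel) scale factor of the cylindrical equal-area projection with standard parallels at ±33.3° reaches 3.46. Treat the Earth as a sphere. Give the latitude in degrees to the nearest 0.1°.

Cylindrical equal-area (φ₀ = 33.3°): h = cos φ / cos 33.3° along meridians, k = cos 33.3° / cos φ along parallels; h·k = 1.
k = cos φ₀ / cos φ = 3.46  ⇒  cos φ = cos 33.3° / 3.46 = 0.2416.
φ = arccos(0.2416) ≈ 76.0°.

76.0°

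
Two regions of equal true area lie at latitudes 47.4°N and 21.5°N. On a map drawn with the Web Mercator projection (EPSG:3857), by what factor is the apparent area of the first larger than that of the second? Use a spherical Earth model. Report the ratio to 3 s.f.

Mercator is conformal with k = sec φ, so areal scale = k² = sec²φ.
At 47.4°: sec²(47.4°) = 1/0.6769² = 2.183.
At 21.5°: sec²(21.5°) = 1/0.9304² = 1.155.
Ratio = 2.183/1.155 = cos²(21.5°)/cos²(47.4°) ≈ 1.89.

1.89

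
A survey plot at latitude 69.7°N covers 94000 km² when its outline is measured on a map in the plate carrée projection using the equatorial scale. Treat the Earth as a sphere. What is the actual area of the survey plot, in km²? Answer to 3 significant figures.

For the equirectangular projection with φ₀ = 0 (plate carrée), h = 1 along meridians and k = sec φ along parallels.
Areal scale = h·k = 1 × sec φ; at 69.7°, h = 1.000, k = 2.882, so h·k = 2.882.
True area = apparent / (areal scale) = 94000 / 2.882 ≈ 32600 km².

32600 km²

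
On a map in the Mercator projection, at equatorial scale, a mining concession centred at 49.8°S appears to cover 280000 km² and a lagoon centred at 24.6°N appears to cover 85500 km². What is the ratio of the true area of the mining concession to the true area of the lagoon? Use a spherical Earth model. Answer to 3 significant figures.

On Mercator the areal scale is sec²φ, so true area = apparent × cos²φ.
True area of mining concession: 280000 × cos²(49.8°) = 280000 × 0.4166 = 116700 km².
True area of lagoon: 85500 × cos²(24.6°) = 85500 × 0.8267 = 70680 km².
Ratio = 116700 / 70680 ≈ 1.65.

1.65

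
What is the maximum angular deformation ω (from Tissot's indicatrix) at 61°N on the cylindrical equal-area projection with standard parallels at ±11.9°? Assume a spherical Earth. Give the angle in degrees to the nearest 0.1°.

74.6°

A cylindrical equal-area projection with standard parallel φ₀ has meridian scale h = cos φ / cos φ₀ and parallel scale k = cos φ₀ / cos φ (so areas are preserved, h·k = 1).
At 61°: h = 0.4955, k = 2.018; principal scales a = 2.018, b = 0.4955.
sin(ω/2) = (a − b)/(a + b) = 1.523/2.514 = 0.6058, so ω = 2 arcsin(0.6058) ≈ 74.6°.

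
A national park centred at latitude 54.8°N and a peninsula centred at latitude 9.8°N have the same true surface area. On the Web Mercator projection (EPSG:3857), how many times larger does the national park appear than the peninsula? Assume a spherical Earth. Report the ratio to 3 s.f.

2.92

Mercator is conformal with k = sec φ, so areal scale = k² = sec²φ.
At 54.8°: sec²(54.8°) = 1/0.5764² = 3.010.
At 9.8°: sec²(9.8°) = 1/0.9854² = 1.030.
Ratio = 3.010/1.030 = cos²(9.8°)/cos²(54.8°) ≈ 2.92.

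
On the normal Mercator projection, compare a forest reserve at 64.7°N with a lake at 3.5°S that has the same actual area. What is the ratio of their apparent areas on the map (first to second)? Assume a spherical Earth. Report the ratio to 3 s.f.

Mercator areal scale is sec²φ.
At 64.7°: sec²(64.7°) = 1/0.4274² = 5.475.
At 3.5°: sec²(3.5°) = 1/0.9981² = 1.004.
Ratio = 5.475/1.004 = cos²(3.5°)/cos²(64.7°) ≈ 5.46.

5.46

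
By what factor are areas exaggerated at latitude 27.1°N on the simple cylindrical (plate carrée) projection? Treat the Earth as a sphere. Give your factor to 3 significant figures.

1.12

In the plate carrée (x = Rλ, y = Rφ), meridians are true-scale (h = 1) and parallels are stretched by k = sec φ.
Areal scale = h·k = 1 × sec φ; at 27.1°, h = 1.000, k = 1.123, so h·k = 1.123.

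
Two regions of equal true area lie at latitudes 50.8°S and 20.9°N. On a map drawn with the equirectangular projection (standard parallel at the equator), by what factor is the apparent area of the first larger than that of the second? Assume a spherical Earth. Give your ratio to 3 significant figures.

Plate carrée maps x = Rλ, y = Rφ. The meridian scale is h = 1 and the parallel scale is k = 1/cos φ = sec φ.
Areal scale at 50.8°: h·k = 1.000 × 1.582 = 1.582.
Areal scale at 20.9°: h·k = 1.000 × 1.070 = 1.070.
Ratio = 1.582/1.070 ≈ 1.48.

1.48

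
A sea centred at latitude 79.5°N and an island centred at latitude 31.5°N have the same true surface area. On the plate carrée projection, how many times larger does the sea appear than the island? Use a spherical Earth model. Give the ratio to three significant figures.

In the plate carrée (x = Rλ, y = Rφ), meridians are true-scale (h = 1) and parallels are stretched by k = sec φ.
Areal scale at 79.5°: h·k = 1.000 × 5.487 = 5.487.
Areal scale at 31.5°: h·k = 1.000 × 1.173 = 1.173.
Ratio = 5.487/1.173 ≈ 4.68.

4.68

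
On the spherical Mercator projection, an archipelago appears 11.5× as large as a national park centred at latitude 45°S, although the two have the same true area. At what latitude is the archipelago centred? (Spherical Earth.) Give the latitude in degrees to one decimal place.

78.0°

Mercator areal scale is sec²φ, so apparent-area ratio = sec²φ₁ / sec²φ₂ = cos²φ₂ / cos²φ₁.
cos²φ₂ / cos²φ₁ = 11.5  ⇒  cos φ₁ = cos 45° / √11.5 = 0.7071/3.391 = 0.2085.
φ₁ = arccos(0.2085) ≈ 78.0°.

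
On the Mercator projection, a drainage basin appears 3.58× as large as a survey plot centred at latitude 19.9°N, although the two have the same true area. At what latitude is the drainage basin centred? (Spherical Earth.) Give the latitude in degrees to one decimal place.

On Mercator, (apparent₁)/(apparent₂) = sec²φ₁ / sec²φ₂ when true areas are equal.
cos²φ₂ / cos²φ₁ = 3.58  ⇒  cos φ₁ = cos 19.9° / √3.58 = 0.9403/1.892 = 0.4970.
φ₁ = arccos(0.4970) ≈ 60.2°.

60.2°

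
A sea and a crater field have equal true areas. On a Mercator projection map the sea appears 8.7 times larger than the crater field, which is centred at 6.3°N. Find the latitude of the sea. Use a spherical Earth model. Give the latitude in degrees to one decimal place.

70.3°

Mercator areal scale is sec²φ, so apparent-area ratio = sec²φ₁ / sec²φ₂ = cos²φ₂ / cos²φ₁.
cos²φ₂ / cos²φ₁ = 8.7  ⇒  cos φ₁ = cos 6.3° / √8.7 = 0.9940/2.950 = 0.3370.
φ₁ = arccos(0.3370) ≈ 70.3°.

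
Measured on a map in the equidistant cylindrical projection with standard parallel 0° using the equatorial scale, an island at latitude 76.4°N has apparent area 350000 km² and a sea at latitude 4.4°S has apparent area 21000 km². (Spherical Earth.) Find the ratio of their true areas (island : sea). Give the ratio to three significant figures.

On the plate carrée, areal scale = h·k = 1 × sec φ, so true area = apparent × cos φ.
True area of island: 350000 × cos(76.4°) = 350000 × 0.2351 = 82300 km².
True area of sea: 21000 × cos(4.4°) = 21000 × 0.9971 = 20940 km².
Ratio = 82300 / 20940 ≈ 3.93.

3.93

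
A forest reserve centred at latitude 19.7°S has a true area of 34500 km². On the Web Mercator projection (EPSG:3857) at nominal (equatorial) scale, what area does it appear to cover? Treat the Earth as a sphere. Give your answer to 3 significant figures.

38900 km²

Mercator is conformal, so the point scale is isotropic: h = k = sec φ = 1/cos φ.
Areal scale = k² = sec²φ = 1/cos²(19.7°) = 1/0.9415² = 1.128.
Apparent area = 34500 × 1.128 ≈ 38900 km².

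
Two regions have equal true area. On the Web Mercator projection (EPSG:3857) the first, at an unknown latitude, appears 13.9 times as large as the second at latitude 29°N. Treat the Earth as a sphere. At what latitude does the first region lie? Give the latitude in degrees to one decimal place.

76.4°

Mercator areal scale is sec²φ, so apparent-area ratio = sec²φ₁ / sec²φ₂ = cos²φ₂ / cos²φ₁.
cos²φ₂ / cos²φ₁ = 13.9  ⇒  cos φ₁ = cos 29° / √13.9 = 0.8746/3.728 = 0.2346.
φ₁ = arccos(0.2346) ≈ 76.4°.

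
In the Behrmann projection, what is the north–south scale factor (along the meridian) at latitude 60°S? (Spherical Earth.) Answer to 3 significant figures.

0.577

The Behrmann projection is cylindrical equal-area with φ₀ = 30°. A cylindrical equal-area projection with standard parallel φ₀ has meridian scale h = cos φ / cos φ₀ and parallel scale k = cos φ₀ / cos φ (so areas are preserved, h·k = 1).
h = cos 60° / cos 30° = 0.5000/0.8660 = 0.5774.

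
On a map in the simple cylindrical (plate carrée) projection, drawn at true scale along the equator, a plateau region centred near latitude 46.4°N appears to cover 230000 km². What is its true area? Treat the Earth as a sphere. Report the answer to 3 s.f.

Plate carrée maps x = Rλ, y = Rφ. The meridian scale is h = 1 and the parallel scale is k = 1/cos φ = sec φ.
Areal scale = h·k = 1 × sec φ; at 46.4°, h = 1.000, k = 1.450, so h·k = 1.450.
True area = apparent / (areal scale) = 230000 / 1.450 ≈ 159000 km².

159000 km²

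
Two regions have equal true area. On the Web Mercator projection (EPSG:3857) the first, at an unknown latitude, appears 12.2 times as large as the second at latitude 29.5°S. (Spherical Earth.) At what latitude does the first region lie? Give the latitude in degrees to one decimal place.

75.6°

For equal true areas on Mercator, apparent areas scale as sec²φ, so the ratio is cos²φ₂ / cos²φ₁.
cos²φ₂ / cos²φ₁ = 12.2  ⇒  cos φ₁ = cos 29.5° / √12.2 = 0.8704/3.493 = 0.2492.
φ₁ = arccos(0.2492) ≈ 75.6°.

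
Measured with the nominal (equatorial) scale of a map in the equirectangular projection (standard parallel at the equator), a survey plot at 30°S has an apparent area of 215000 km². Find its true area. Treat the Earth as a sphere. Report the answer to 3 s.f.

Plate carrée maps x = Rλ, y = Rφ. The meridian scale is h = 1 and the parallel scale is k = 1/cos φ = sec φ.
Areal scale = h·k = 1 × sec φ; at 30°, h = 1.000, k = 1.155, so h·k = 1.155.
True area = apparent / (areal scale) = 215000 / 1.155 ≈ 186000 km².

186000 km²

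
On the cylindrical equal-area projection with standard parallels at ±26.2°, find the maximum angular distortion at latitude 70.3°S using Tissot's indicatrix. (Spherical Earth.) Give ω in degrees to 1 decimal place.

A cylindrical equal-area projection with standard parallel φ₀ has meridian scale h = cos φ / cos φ₀ and parallel scale k = cos φ₀ / cos φ (so areas are preserved, h·k = 1).
At 70.3°: h = 0.3757, k = 2.662; principal scales a = 2.662, b = 0.3757.
sin(ω/2) = (a − b)/(a + b) = 2.286/3.037 = 0.7526, so ω = 2 arcsin(0.7526) ≈ 97.6°.

97.6°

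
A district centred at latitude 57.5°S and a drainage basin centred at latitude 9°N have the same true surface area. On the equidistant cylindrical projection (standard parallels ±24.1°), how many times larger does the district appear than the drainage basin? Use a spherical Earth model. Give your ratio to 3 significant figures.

1.84

The equidistant cylindrical projection with φ₀ = 24.1° has h = 1 (meridians true) and k = cos φ₀ / cos φ along parallels.
Areal scale at 57.5°: h·k = 1.000 × 1.699 = 1.699.
Areal scale at 9°: h·k = 1.000 × 0.9242 = 0.9242.
Ratio = 1.699/0.9242 ≈ 1.84.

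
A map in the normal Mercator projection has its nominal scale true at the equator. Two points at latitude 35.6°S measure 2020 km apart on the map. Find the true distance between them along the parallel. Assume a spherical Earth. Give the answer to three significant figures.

The Mercator projection is conformal; its linear scale factor is the same in every direction and equals sec φ = 1/cos φ.
Along the parallel at 35.6°, map distances are exaggerated by k = sec 35.6° = 1.230.
True distance = 2020 / 1.230 = 2020 × cos 35.6° ≈ 1640 km.

1640 km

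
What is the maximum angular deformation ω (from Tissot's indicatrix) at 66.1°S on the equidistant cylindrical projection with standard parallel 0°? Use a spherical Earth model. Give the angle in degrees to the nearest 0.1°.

Plate carrée maps x = Rλ, y = Rφ. The meridian scale is h = 1 and the parallel scale is k = 1/cos φ = sec φ.
At 66.1°: h = 1.000, k = 2.468; principal scales a = 2.468, b = 1.000.
sin(ω/2) = (a − b)/(a + b) = 1.468/3.468 = 0.4233, so ω = 2 arcsin(0.4233) ≈ 50.1°.

50.1°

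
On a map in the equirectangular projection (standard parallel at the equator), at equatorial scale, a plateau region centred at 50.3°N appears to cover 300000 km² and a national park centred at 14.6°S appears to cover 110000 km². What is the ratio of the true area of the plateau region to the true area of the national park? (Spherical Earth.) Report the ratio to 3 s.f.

Plate carrée has h = 1 and k = sec φ, giving areal scale sec φ; true area = (apparent area) · cos φ.
True area of plateau region: 300000 × cos(50.3°) = 300000 × 0.6388 = 191600 km².
True area of national park: 110000 × cos(14.6°) = 110000 × 0.9677 = 106400 km².
Ratio = 191600 / 106400 ≈ 1.80.

1.80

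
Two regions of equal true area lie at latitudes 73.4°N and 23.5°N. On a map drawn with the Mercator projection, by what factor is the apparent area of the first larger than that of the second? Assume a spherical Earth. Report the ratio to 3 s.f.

Mercator is conformal with k = sec φ, so areal scale = k² = sec²φ.
At 73.4°: sec²(73.4°) = 1/0.2857² = 12.25.
At 23.5°: sec²(23.5°) = 1/0.9171² = 1.189.
Ratio = 12.25/1.189 = cos²(23.5°)/cos²(73.4°) ≈ 10.3.

10.3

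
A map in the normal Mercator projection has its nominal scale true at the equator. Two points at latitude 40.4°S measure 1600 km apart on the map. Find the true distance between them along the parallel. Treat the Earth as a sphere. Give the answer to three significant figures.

1220 km

The Mercator projection is conformal; its linear scale factor is the same in every direction and equals sec φ = 1/cos φ.
Along the parallel at 40.4°, map distances are exaggerated by k = sec 40.4° = 1.313.
True distance = 1600 / 1.313 = 1600 × cos 40.4° ≈ 1220 km.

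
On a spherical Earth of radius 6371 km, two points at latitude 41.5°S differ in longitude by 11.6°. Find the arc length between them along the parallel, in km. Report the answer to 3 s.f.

966 km

Arc length along a parallel = R cos φ · Δλ (with Δλ in radians).
= 6371 × cos 41.5° × (11.6° × π/180) = 6371 × 0.7490 × 0.2025 ≈ 966 km.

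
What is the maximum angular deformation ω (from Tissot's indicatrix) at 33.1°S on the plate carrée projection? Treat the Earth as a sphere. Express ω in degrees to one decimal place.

In the plate carrée (x = Rλ, y = Rφ), meridians are true-scale (h = 1) and parallels are stretched by k = sec φ.
At 33.1°: h = 1.000, k = 1.194; principal scales a = 1.194, b = 1.000.
sin(ω/2) = (a − b)/(a + b) = 0.1937/2.194 = 0.08831, so ω = 2 arcsin(0.08831) ≈ 10.1°.

10.1°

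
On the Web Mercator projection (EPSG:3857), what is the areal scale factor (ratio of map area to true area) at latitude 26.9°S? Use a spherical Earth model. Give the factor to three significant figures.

The Mercator projection is conformal; its linear scale factor is the same in every direction and equals sec φ = 1/cos φ.
Areal scale = k² = sec²φ = 1/cos²(26.9°) = 1/0.8918² = 1.257.

1.26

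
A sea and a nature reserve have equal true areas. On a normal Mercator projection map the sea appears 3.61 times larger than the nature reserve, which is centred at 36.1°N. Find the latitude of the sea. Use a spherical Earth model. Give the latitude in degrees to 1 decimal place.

Mercator areal scale is sec²φ, so apparent-area ratio = sec²φ₁ / sec²φ₂ = cos²φ₂ / cos²φ₁.
cos²φ₂ / cos²φ₁ = 3.61  ⇒  cos φ₁ = cos 36.1° / √3.61 = 0.8080/1.900 = 0.4253.
φ₁ = arccos(0.4253) ≈ 64.8°.

64.8°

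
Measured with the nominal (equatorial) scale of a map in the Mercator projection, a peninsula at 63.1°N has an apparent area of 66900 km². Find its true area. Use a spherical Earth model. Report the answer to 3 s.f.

For Mercator, h = k = sec φ (a conformal cylindrical projection has a single point scale, 1/cos φ).
Areal scale = k² = sec²φ = 1/cos²(63.1°) = 1/0.4524² = 4.885.
True area = apparent / (areal scale) = 66900 / 4.885 ≈ 13700 km².

13700 km²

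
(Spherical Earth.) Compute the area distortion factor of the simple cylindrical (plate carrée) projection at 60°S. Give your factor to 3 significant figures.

2.00

In the plate carrée (x = Rλ, y = Rφ), meridians are true-scale (h = 1) and parallels are stretched by k = sec φ.
Areal scale = h·k = 1 × sec φ; at 60°, h = 1.000, k = 2.000, so h·k = 2.000.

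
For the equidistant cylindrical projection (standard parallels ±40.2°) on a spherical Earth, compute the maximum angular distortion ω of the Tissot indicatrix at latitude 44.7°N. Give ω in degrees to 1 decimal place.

4.1°

In the equirectangular projection with standard parallel φ₀ = 40.2° (x = Rλ cos φ₀, y = Rφ), meridians are true-scale (h = 1) and the parallel scale is k = cos φ₀ / cos φ.
At 44.7°: h = 1.000, k = 1.075; principal scales a = 1.075, b = 1.000.
sin(ω/2) = (a − b)/(a + b) = 0.07456/2.075 = 0.03594, so ω = 2 arcsin(0.03594) ≈ 4.1°.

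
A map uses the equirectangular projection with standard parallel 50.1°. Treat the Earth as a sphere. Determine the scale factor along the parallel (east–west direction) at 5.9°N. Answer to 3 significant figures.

The equidistant cylindrical projection with φ₀ = 50.1° has h = 1 (meridians true) and k = cos φ₀ / cos φ along parallels.
k = cos 50.1° / cos 5.9° = 0.6414/0.9947 = 0.6449.

0.645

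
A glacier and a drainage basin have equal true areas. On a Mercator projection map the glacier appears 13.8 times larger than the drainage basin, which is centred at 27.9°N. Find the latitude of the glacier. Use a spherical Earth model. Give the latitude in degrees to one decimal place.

Mercator areal scale is sec²φ, so apparent-area ratio = sec²φ₁ / sec²φ₂ = cos²φ₂ / cos²φ₁.
cos²φ₂ / cos²φ₁ = 13.8  ⇒  cos φ₁ = cos 27.9° / √13.8 = 0.8838/3.715 = 0.2379.
φ₁ = arccos(0.2379) ≈ 76.2°.

76.2°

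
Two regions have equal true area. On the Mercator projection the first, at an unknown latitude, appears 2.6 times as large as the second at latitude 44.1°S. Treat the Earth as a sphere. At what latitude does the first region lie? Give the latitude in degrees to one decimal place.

For equal true areas on Mercator, apparent areas scale as sec²φ, so the ratio is cos²φ₂ / cos²φ₁.
cos²φ₂ / cos²φ₁ = 2.6  ⇒  cos φ₁ = cos 44.1° / √2.6 = 0.7181/1.612 = 0.4454.
φ₁ = arccos(0.4454) ≈ 63.6°.

63.6°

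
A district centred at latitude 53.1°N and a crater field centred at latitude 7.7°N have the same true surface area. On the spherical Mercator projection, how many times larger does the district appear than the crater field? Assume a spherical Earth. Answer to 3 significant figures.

On Mercator, area is exaggerated by sec²φ = 1/cos²φ.
At 53.1°: sec²(53.1°) = 1/0.6004² = 2.774.
At 7.7°: sec²(7.7°) = 1/0.9910² = 1.018.
Ratio = 2.774/1.018 = cos²(7.7°)/cos²(53.1°) ≈ 2.72.

2.72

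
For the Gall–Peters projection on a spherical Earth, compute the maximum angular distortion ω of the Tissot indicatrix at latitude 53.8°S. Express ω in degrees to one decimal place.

20.5°

Gall–Peters is a cylindrical equal-area projection with standard parallels at ±45°. For cylindrical equal-area with standard parallel φ₀, h = cos φ / cos φ₀ and k = cos φ₀ / cos φ, so h·k = 1.
At 53.8°: h = 0.8352, k = 1.197; principal scales a = 1.197, b = 0.8352.
sin(ω/2) = (a − b)/(a + b) = 0.3620/2.032 = 0.1781, so ω = 2 arcsin(0.1781) ≈ 20.5°.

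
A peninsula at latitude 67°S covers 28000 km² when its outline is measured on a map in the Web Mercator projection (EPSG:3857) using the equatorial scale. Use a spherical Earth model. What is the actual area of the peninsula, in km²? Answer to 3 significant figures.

For Mercator, h = k = sec φ (a conformal cylindrical projection has a single point scale, 1/cos φ).
Areal scale = k² = sec²φ = 1/cos²(67°) = 1/0.3907² = 6.550.
True area = apparent / (areal scale) = 28000 / 6.550 ≈ 4270 km².

4270 km²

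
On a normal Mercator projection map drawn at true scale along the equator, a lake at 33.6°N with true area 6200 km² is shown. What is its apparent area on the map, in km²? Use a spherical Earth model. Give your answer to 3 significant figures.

8940 km²

For Mercator, h = k = sec φ (a conformal cylindrical projection has a single point scale, 1/cos φ).
Areal scale = k² = sec²φ = 1/cos²(33.6°) = 1/0.8329² = 1.441.
Apparent area = 6200 × 1.441 ≈ 8940 km².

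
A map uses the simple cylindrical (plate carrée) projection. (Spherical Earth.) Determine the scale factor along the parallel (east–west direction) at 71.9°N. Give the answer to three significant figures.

3.22

In the plate carrée (x = Rλ, y = Rφ), meridians are true-scale (h = 1) and parallels are stretched by k = sec φ.
k = 1/cos 71.9° = 1/0.3107 = 3.219.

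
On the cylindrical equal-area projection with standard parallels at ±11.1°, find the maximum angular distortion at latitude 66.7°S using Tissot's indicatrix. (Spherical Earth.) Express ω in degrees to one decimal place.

92.2°

A cylindrical equal-area projection with standard parallel φ₀ has meridian scale h = cos φ / cos φ₀ and parallel scale k = cos φ₀ / cos φ (so areas are preserved, h·k = 1).
At 66.7°: h = 0.4031, k = 2.481; principal scales a = 2.481, b = 0.4031.
sin(ω/2) = (a − b)/(a + b) = 2.078/2.884 = 0.7205, so ω = 2 arcsin(0.7205) ≈ 92.2°.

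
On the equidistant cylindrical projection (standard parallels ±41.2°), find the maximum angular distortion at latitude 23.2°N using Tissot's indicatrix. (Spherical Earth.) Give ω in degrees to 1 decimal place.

The equidistant cylindrical projection with φ₀ = 41.2° has h = 1 (meridians true) and k = cos φ₀ / cos φ along parallels.
At 23.2°: h = 1.000, k = 0.8186; principal scales a = 1.000, b = 0.8186.
sin(ω/2) = (a − b)/(a + b) = 0.1814/1.819 = 0.09974, so ω = 2 arcsin(0.09974) ≈ 11.4°.

11.4°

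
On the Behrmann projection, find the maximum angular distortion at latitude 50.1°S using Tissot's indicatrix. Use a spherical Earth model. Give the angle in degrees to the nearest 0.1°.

The Behrmann projection is cylindrical equal-area with φ₀ = 30°. A cylindrical equal-area projection with standard parallel φ₀ has meridian scale h = cos φ / cos φ₀ and parallel scale k = cos φ₀ / cos φ (so areas are preserved, h·k = 1).
At 50.1°: h = 0.7407, k = 1.350; principal scales a = 1.350, b = 0.7407.
sin(ω/2) = (a − b)/(a + b) = 0.6094/2.091 = 0.2915, so ω = 2 arcsin(0.2915) ≈ 33.9°.

33.9°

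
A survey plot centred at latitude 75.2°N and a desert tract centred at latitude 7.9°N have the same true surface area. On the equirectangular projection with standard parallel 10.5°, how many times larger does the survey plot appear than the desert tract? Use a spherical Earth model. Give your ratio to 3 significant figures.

With standard parallel φ₀ = 10.5°, the equirectangular projection gives x = Rλ cos φ₀, y = Rφ, so h = 1 and k = cos 10.5° / cos φ.
Areal scale at 75.2°: h·k = 1.000 × 3.849 = 3.849.
Areal scale at 7.9°: h·k = 1.000 × 0.9927 = 0.9927.
Ratio = 3.849/0.9927 ≈ 3.88.

3.88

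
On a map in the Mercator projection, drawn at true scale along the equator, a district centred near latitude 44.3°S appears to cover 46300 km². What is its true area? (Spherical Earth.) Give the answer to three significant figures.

For Mercator, h = k = sec φ (a conformal cylindrical projection has a single point scale, 1/cos φ).
Areal scale = k² = sec²φ = 1/cos²(44.3°) = 1/0.7157² = 1.952.
True area = apparent / (areal scale) = 46300 / 1.952 ≈ 23700 km².

23700 km²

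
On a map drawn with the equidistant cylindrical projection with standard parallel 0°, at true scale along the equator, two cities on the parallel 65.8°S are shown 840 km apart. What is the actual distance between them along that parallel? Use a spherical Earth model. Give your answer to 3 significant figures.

344 km

Plate carrée maps x = Rλ, y = Rφ. The meridian scale is h = 1 and the parallel scale is k = 1/cos φ = sec φ.
Along the parallel at 65.8°, map distances are exaggerated by k = sec 65.8° = 2.439.
True distance = 840 / 2.439 = 840 × cos 65.8° ≈ 344 km.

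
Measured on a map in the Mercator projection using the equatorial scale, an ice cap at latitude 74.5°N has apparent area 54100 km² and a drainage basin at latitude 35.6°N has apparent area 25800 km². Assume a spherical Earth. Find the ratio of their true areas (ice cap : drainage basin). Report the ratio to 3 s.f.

Since Mercator area scale is 1/cos²φ, the true area equals the apparent area multiplied by cos²φ.
True area of ice cap: 54100 × cos²(74.5°) = 54100 × 0.07142 = 3864 km².
True area of drainage basin: 25800 × cos²(35.6°) = 25800 × 0.6611 = 17060 km².
Ratio = 3864 / 17060 ≈ 0.227.

0.227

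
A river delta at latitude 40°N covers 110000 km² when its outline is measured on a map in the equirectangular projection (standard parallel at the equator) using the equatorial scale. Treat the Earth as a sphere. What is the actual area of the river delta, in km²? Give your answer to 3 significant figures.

Plate carrée maps x = Rλ, y = Rφ. The meridian scale is h = 1 and the parallel scale is k = 1/cos φ = sec φ.
Areal scale = h·k = 1 × sec φ; at 40°, h = 1.000, k = 1.305, so h·k = 1.305.
True area = apparent / (areal scale) = 110000 / 1.305 ≈ 84300 km².

84300 km²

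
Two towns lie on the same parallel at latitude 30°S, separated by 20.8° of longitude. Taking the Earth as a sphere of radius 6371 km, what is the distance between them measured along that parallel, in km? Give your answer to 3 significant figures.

2000 km

Arc length along a parallel = R cos φ · Δλ (with Δλ in radians).
= 6371 × cos 30° × (20.8° × π/180) = 6371 × 0.8660 × 0.3630 ≈ 2000 km.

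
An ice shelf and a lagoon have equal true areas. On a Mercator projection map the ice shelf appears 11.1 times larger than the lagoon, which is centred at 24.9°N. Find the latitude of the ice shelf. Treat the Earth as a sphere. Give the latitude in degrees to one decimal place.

74.2°

On Mercator, (apparent₁)/(apparent₂) = sec²φ₁ / sec²φ₂ when true areas are equal.
cos²φ₂ / cos²φ₁ = 11.1  ⇒  cos φ₁ = cos 24.9° / √11.1 = 0.9070/3.332 = 0.2722.
φ₁ = arccos(0.2722) ≈ 74.2°.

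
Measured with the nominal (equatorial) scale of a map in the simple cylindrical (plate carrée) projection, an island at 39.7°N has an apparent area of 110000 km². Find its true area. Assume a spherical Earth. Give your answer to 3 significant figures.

For the equirectangular projection with φ₀ = 0 (plate carrée), h = 1 along meridians and k = sec φ along parallels.
Areal scale = h·k = 1 × sec φ; at 39.7°, h = 1.000, k = 1.300, so h·k = 1.300.
True area = apparent / (areal scale) = 110000 / 1.300 ≈ 84600 km².

84600 km²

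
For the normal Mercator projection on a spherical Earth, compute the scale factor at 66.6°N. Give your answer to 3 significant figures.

2.52

For Mercator, h = k = sec φ (a conformal cylindrical projection has a single point scale, 1/cos φ).
k = 1/cos 66.6° = 1/0.3971 = 2.518.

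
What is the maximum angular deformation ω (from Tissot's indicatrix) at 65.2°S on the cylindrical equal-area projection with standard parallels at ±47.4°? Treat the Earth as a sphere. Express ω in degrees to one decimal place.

A cylindrical equal-area projection with standard parallel φ₀ has meridian scale h = cos φ / cos φ₀ and parallel scale k = cos φ₀ / cos φ (so areas are preserved, h·k = 1).
At 65.2°: h = 0.6197, k = 1.614; principal scales a = 1.614, b = 0.6197.
sin(ω/2) = (a − b)/(a + b) = 0.9940/2.233 = 0.4451, so ω = 2 arcsin(0.4451) ≈ 52.9°.

52.9°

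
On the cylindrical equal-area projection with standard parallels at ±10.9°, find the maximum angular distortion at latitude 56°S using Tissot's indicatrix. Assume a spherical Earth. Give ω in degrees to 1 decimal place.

61.4°

A cylindrical equal-area projection with standard parallel φ₀ has meridian scale h = cos φ / cos φ₀ and parallel scale k = cos φ₀ / cos φ (so areas are preserved, h·k = 1).
At 56°: h = 0.5695, k = 1.756; principal scales a = 1.756, b = 0.5695.
sin(ω/2) = (a − b)/(a + b) = 1.187/2.325 = 0.5102, so ω = 2 arcsin(0.5102) ≈ 61.4°.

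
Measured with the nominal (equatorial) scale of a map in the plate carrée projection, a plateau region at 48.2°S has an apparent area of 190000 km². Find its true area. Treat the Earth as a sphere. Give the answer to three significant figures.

For the equirectangular projection with φ₀ = 0 (plate carrée), h = 1 along meridians and k = sec φ along parallels.
Areal scale = h·k = 1 × sec φ; at 48.2°, h = 1.000, k = 1.500, so h·k = 1.500.
True area = apparent / (areal scale) = 190000 / 1.500 ≈ 127000 km².

127000 km²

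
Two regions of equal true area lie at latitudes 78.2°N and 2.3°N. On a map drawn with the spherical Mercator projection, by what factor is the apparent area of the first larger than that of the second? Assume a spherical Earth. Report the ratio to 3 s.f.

23.9

On Mercator, area is exaggerated by sec²φ = 1/cos²φ.
At 78.2°: sec²(78.2°) = 1/0.2045² = 23.91.
At 2.3°: sec²(2.3°) = 1/0.9992² = 1.002.
Ratio = 23.91/1.002 = cos²(2.3°)/cos²(78.2°) ≈ 23.9.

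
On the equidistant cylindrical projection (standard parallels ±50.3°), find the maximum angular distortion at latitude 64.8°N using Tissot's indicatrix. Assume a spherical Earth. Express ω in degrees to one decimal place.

23.1°

The equidistant cylindrical projection with φ₀ = 50.3° has h = 1 (meridians true) and k = cos φ₀ / cos φ along parallels.
At 64.8°: h = 1.000, k = 1.500; principal scales a = 1.500, b = 1.000.
sin(ω/2) = (a − b)/(a + b) = 0.5002/2.500 = 0.2001, so ω = 2 arcsin(0.2001) ≈ 23.1°.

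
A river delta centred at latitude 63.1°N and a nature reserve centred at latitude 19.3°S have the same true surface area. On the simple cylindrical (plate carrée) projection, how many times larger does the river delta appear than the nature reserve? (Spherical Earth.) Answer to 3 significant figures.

2.09

In the plate carrée (x = Rλ, y = Rφ), meridians are true-scale (h = 1) and parallels are stretched by k = sec φ.
Areal scale at 63.1°: h·k = 1.000 × 2.210 = 2.210.
Areal scale at 19.3°: h·k = 1.000 × 1.060 = 1.060.
Ratio = 2.210/1.060 ≈ 2.09.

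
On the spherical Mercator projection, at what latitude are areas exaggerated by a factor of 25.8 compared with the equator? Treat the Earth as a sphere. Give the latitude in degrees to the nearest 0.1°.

Mercator areal scale is sec²φ.
sec²φ = 25.8  ⇒  cos²φ = 0.03876  ⇒  cos φ = 0.1969.
φ = arccos(0.1969) ≈ 78.6°.

78.6°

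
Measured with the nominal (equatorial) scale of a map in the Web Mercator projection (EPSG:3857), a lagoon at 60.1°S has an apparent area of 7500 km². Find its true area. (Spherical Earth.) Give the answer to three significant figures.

1860 km²

For Mercator, h = k = sec φ (a conformal cylindrical projection has a single point scale, 1/cos φ).
Areal scale = k² = sec²φ = 1/cos²(60.1°) = 1/0.4985² = 4.024.
True area = apparent / (areal scale) = 7500 / 4.024 ≈ 1860 km².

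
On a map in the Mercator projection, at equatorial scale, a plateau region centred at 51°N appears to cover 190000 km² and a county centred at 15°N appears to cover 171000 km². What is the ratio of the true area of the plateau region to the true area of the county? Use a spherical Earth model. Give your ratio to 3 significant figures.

Mercator's areal exaggeration is sec²φ; hence true area = (apparent area) · cos²φ.
True area of plateau region: 190000 × cos²(51°) = 190000 × 0.3960 = 75250 km².
True area of county: 171000 × cos²(15°) = 171000 × 0.9330 = 159500 km².
Ratio = 75250 / 159500 ≈ 0.472.

0.472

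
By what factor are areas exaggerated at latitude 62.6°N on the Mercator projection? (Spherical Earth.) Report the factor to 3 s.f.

For Mercator, h = k = sec φ (a conformal cylindrical projection has a single point scale, 1/cos φ).
Areal scale = k² = sec²φ = 1/cos²(62.6°) = 1/0.4602² = 4.722.

4.72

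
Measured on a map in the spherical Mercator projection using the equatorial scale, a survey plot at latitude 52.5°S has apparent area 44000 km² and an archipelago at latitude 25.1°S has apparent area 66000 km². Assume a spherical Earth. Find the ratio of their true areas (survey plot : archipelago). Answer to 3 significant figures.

0.301

Since Mercator area scale is 1/cos²φ, the true area equals the apparent area multiplied by cos²φ.
True area of survey plot: 44000 × cos²(52.5°) = 44000 × 0.3706 = 16310 km².
True area of archipelago: 66000 × cos²(25.1°) = 66000 × 0.8201 = 54120 km².
Ratio = 16310 / 54120 ≈ 0.301.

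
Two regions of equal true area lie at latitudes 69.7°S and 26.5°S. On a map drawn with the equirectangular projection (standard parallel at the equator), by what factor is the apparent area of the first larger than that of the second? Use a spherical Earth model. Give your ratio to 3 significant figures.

Plate carrée maps x = Rλ, y = Rφ. The meridian scale is h = 1 and the parallel scale is k = 1/cos φ = sec φ.
Areal scale at 69.7°: h·k = 1.000 × 2.882 = 2.882.
Areal scale at 26.5°: h·k = 1.000 × 1.117 = 1.117.
Ratio = 2.882/1.117 ≈ 2.58.

2.58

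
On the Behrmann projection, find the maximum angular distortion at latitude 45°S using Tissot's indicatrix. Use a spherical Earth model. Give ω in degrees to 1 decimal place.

Behrmann is a cylindrical equal-area projection with standard parallels at ±30°. A cylindrical equal-area projection with standard parallel φ₀ has meridian scale h = cos φ / cos φ₀ and parallel scale k = cos φ₀ / cos φ (so areas are preserved, h·k = 1).
At 45°: h = 0.8165, k = 1.225; principal scales a = 1.225, b = 0.8165.
sin(ω/2) = (a − b)/(a + b) = 0.4082/2.041 = 0.2000, so ω = 2 arcsin(0.2000) ≈ 23.1°.

23.1°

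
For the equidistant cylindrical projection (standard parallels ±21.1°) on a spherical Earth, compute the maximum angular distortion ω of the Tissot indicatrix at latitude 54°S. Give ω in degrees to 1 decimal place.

26.2°

In the equirectangular projection with standard parallel φ₀ = 21.1° (x = Rλ cos φ₀, y = Rφ), meridians are true-scale (h = 1) and the parallel scale is k = cos φ₀ / cos φ.
At 54°: h = 1.000, k = 1.587; principal scales a = 1.587, b = 1.000.
sin(ω/2) = (a − b)/(a + b) = 0.5872/2.587 = 0.2270, so ω = 2 arcsin(0.2270) ≈ 26.2°.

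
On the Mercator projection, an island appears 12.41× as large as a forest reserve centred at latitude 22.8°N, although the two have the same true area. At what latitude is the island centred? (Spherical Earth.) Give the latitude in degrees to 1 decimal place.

For equal true areas on Mercator, apparent areas scale as sec²φ, so the ratio is cos²φ₂ / cos²φ₁.
cos²φ₂ / cos²φ₁ = 12.41  ⇒  cos φ₁ = cos 22.8° / √12.41 = 0.9219/3.523 = 0.2617.
φ₁ = arccos(0.2617) ≈ 74.8°.

74.8°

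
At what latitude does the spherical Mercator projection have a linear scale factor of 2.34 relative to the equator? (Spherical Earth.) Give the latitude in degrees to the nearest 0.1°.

Mercator scale is k = sec φ = 1/cos φ.
1/cos φ = 2.34  ⇒  cos φ = 0.4274  ⇒  φ = arccos(0.4274) ≈ 64.7°.

64.7°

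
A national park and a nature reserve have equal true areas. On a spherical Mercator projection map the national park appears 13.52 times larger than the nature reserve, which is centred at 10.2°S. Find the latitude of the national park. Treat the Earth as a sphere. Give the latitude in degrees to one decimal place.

On Mercator, (apparent₁)/(apparent₂) = sec²φ₁ / sec²φ₂ when true areas are equal.
cos²φ₂ / cos²φ₁ = 13.52  ⇒  cos φ₁ = cos 10.2° / √13.52 = 0.9842/3.677 = 0.2677.
φ₁ = arccos(0.2677) ≈ 74.5°.

74.5°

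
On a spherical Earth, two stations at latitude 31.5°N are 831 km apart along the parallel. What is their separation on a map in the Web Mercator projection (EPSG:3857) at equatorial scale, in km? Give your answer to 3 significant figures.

Mercator is conformal, so the point scale is isotropic: h = k = sec φ = 1/cos φ.
Along the parallel, k = sec 31.5° = 1/0.8526 = 1.173.
Map distance = 831 × 1.173 ≈ 975 km.

975 km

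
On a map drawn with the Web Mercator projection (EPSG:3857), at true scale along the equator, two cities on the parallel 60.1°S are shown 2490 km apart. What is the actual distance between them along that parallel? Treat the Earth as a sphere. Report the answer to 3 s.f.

The Mercator projection is conformal; its linear scale factor is the same in every direction and equals sec φ = 1/cos φ.
Along the parallel at 60.1°, map distances are exaggerated by k = sec 60.1° = 2.006.
True distance = 2490 / 2.006 = 2490 × cos 60.1° ≈ 1240 km.

1240 km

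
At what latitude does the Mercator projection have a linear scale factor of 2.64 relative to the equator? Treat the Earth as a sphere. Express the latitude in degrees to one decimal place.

Mercator scale is k = sec φ = 1/cos φ.
1/cos φ = 2.64  ⇒  cos φ = 0.3788  ⇒  φ = arccos(0.3788) ≈ 67.7°.

67.7°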